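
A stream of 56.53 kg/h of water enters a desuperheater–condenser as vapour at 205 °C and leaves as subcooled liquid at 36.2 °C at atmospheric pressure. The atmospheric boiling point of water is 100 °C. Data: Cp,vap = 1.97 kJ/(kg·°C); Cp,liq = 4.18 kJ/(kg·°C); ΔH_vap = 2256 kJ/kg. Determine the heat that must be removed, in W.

Q_c = 42900 W

vapour 205→100 °C: -206.85 kJ/kg
condensation at 100 °C: -2256 kJ/kg
liquid 100→36.2 °C: -266.68 kJ/kg
Δh = -206.85 + -2256 + -266.68 = -2729.5 kJ/kg
Q = ṁ·Δh = 56.53 kg/h × -2729.5 kJ/kg = -154300 kJ/h
|Q| = 42.861 kW = 42861 W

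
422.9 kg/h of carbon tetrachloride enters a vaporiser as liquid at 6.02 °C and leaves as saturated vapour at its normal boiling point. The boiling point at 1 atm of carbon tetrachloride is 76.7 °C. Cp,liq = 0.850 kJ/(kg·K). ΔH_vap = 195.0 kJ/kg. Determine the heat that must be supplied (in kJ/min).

Q = 1800 kJ/min

liquid 6.02→76.7 °C: 60.078 kJ/kg
vaporisation at 76.7 °C: 195 kJ/kg
Δh = 60.078 + 195 = 255.08 kJ/kg
Q = ṁ·Δh = 422.9 kg/h × 255.08 kJ/kg = 107870 kJ/h
|Q| = 29.965 kW = 1797.9 kJ/min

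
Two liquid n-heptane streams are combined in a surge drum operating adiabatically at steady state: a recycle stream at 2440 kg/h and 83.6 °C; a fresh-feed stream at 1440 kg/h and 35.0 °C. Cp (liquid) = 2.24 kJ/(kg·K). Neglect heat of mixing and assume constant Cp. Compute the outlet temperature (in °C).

Adiabatic, steady state ⇒ Σ ṁᵢCp,ᵢ(T_out − Tᵢ) = 0
T_out = Σ ṁᵢCp,ᵢTᵢ / Σ ṁᵢCp,ᵢ
      = 569820 / 8691.2 = 65.563 °C

T_out = 65.6 °C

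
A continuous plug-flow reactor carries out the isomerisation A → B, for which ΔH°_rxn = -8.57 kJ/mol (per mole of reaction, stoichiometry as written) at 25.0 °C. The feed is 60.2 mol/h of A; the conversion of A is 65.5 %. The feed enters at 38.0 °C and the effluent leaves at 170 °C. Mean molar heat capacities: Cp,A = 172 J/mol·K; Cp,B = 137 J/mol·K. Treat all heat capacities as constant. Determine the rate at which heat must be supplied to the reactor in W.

Q_in = 230 W

Extent of reaction ξ = 0.655 × 60.2 = 39.431 mol/h
Reaction term: ξ·ΔH°_rxn = 39.431 × -8.57 = -337.92 kJ/h
Sensible, feed 38.0→25 °C: -134.61 kJ/h
Outlet flows (mol/h): A 20.769, B 39.431
Sensible, products 25→170 °C: 1301.3 kJ/h
Q = ΔH = 828.74 kJ/h = 0.23021 kW
Heat supplied = 230.21 W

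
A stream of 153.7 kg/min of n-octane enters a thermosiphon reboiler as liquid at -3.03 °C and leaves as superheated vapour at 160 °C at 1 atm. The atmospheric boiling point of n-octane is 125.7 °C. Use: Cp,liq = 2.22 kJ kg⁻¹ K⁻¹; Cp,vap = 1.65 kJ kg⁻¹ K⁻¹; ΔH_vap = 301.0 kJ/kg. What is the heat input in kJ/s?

liquid -3.03→125.7 °C: 285.78 kJ/kg
vaporisation at 125.7 °C: 301 kJ/kg
vapour 125.7→160 °C: 56.595 kJ/kg
Δh = 285.78 + 301 + 56.595 = 643.38 kJ/kg
Q = ṁ·Δh = 153.7 kg/min × 643.38 kJ/kg = 98887 kJ/min
|Q| = 1648.1 kW

Q = 1650 kJ/s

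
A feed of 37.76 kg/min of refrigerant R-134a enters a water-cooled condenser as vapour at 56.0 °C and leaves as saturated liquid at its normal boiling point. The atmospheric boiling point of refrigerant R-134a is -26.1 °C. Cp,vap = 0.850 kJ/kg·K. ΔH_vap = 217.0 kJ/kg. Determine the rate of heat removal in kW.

vapour 56.0→-26.1 °C: -69.785 kJ/kg
condensation at -26.1 °C: -217 kJ/kg
Δh = -69.785 + -217 = -286.78 kJ/kg
Q = ṁ·Δh = 37.76 kg/min × -286.78 kJ/kg = -10829 kJ/min
|Q| = 180.48 kW

Q_c = 180 kW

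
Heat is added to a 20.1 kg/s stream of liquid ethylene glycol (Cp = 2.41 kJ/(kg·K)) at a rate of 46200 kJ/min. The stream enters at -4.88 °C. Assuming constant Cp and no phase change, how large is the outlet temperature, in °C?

Q = 46200 kJ/min = 770 kJ/s
ΔT = Q/(ṁ·Cp) = 770/(20.1×2.41) = 15.896 K
T_out = -4.88 + 15.896 = 11.016 °C

T_out = 11.0 °C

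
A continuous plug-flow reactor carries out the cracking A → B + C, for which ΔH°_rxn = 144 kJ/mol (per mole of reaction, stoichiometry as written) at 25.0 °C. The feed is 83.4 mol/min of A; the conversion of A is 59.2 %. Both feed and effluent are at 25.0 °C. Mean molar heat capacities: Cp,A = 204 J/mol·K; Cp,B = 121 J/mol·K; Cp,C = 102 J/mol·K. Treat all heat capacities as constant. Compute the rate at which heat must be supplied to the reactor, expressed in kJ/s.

Extent of reaction ξ = 0.592 × 83.4 = 49.373 mol/min
Reaction term: ξ·ΔH°_rxn = 49.373 × 144 = 7109.7 kJ/min
Q = ΔH = 7109.7 kJ/min = 118.49 kW
Heat supplied = 118.49 kJ/s

Q_in = 118 kJ/s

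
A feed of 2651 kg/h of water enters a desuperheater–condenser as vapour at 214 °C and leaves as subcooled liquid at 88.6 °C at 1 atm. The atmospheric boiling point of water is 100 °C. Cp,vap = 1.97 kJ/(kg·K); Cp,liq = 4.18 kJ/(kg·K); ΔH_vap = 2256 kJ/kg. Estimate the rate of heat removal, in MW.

Q_c = 1.86 MW

vapour 214→100 °C: -224.58 kJ/kg
condensation at 100 °C: -2256 kJ/kg
liquid 100→88.6 °C: -47.652 kJ/kg
Δh = -224.58 + -2256 + -47.652 = -2528.2 kJ/kg
Q = ṁ·Δh = 2651 kg/h × -2528.2 kJ/kg = -6.7023e+06 kJ/h
|Q| = 1861.8 kW = 1.8618 MW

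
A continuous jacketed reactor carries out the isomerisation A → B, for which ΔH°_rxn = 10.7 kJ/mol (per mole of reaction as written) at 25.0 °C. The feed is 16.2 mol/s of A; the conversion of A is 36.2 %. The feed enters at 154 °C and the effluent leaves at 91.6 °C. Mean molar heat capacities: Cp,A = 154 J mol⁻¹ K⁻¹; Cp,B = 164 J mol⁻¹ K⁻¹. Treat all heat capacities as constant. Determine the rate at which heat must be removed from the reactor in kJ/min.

Extent of reaction ξ = 0.362 × 16.2 = 5.8644 mol/s
Reaction term: ξ·ΔH°_rxn = 5.8644 × 10.7 = 62.749 kJ/s
Sensible, feed 154→25 °C: -321.83 kJ/s
Outlet flows (mol/s): A 10.336, B 5.8644
Sensible, products 25→91.6 °C: 170.06 kJ/s
Q = ΔH = -89.021 kJ/s = -89.021 kW
Heat removed = 5341.2 kJ/min

Q_out = 5340 kJ/min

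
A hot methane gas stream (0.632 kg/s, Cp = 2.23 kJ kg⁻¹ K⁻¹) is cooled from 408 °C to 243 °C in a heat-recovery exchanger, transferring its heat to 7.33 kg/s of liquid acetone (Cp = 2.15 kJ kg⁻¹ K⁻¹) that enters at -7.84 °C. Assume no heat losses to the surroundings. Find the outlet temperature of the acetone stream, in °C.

T_c,out = 6.92 °C

Heat released by hot stream: Q = 0.632 × 2.23 × (408 − 243) = 232.54 kJ/s
Energy balance on cold side (adiabatic exchanger): Q = ṁ_c·Cp_c·(T_c,out − T_c,in)
T_c,out = -7.84 + 232.54/(7.33 × 2.15) = 6.9158 °C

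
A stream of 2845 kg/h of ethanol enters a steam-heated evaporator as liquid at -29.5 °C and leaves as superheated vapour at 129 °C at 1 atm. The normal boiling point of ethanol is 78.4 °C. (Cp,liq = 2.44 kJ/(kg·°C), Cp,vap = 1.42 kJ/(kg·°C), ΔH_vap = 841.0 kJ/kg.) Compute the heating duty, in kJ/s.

liquid -29.5→78.4 °C: 263.28 kJ/kg
vaporisation at 78.4 °C: 841 kJ/kg
vapour 78.4→129 °C: 71.852 kJ/kg
Δh = 263.28 + 841 + 71.852 = 1176.1 kJ/kg
Q = ṁ·Δh = 2845 kg/h × 1176.1 kJ/kg = 3.3461e+06 kJ/h
|Q| = 929.47 kW

Q = 929 kJ/s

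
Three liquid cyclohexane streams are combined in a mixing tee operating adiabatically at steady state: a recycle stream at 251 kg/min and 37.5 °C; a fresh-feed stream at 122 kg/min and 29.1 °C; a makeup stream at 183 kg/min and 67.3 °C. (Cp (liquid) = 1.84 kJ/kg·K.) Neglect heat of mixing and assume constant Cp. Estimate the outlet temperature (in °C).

T_out = 45.5 °C

Adiabatic, steady state ⇒ Σ ṁᵢCp,ᵢ(T_out − Tᵢ) = 0
Σ ṁᵢCp,ᵢTᵢ = 251×1.84×37.5 + 122×1.84×29.1 + 183×1.84×67.3 = 46513
Σ ṁᵢCp,ᵢ = 251×1.84 + 122×1.84 + 183×1.84 = 1023
T_out = 46513 / 1023 = 45.465 °C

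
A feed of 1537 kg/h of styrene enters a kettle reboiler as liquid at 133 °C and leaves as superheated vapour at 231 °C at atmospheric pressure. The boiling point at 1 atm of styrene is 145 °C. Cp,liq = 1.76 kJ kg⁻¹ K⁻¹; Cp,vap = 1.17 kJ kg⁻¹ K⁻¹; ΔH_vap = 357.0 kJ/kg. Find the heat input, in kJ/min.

liquid 133→145 °C: 21.12 kJ/kg
vaporisation at 145 °C: 357 kJ/kg
vapour 145→231 °C: 100.62 kJ/kg
Δh = 21.12 + 357 + 100.62 = 478.74 kJ/kg
Q = ṁ·Δh = 1537 kg/h × 478.74 kJ/kg = 735820 kJ/h
|Q| = 204.4 kW = 12264 kJ/min

Q = 12300 kJ/min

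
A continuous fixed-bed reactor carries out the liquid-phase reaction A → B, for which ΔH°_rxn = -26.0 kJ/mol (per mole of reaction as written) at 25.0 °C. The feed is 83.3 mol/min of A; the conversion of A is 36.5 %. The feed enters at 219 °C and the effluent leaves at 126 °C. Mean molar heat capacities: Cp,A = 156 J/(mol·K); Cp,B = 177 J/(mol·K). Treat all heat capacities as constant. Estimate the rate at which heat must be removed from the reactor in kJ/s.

Extent of reaction ξ = 0.365 × 83.3 = 30.404 mol/min
Reaction term: ξ·ΔH°_rxn = 30.404 × -26.0 = -790.52 kJ/min
Sensible, feed 219→25 °C: -2521 kJ/min
Outlet flows (mol/min): A 52.895, B 30.404
Sensible, products 25→126 °C: 1377 kJ/min
Q = ΔH = -1934.5 kJ/min = -32.242 kW
Heat removed = 32.242 kJ/s

Q_out = 32.2 kJ/s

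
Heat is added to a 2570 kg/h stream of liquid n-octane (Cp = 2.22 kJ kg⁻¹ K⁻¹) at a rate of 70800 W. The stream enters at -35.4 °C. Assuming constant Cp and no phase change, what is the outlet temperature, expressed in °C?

Q = 70800 W = 254880 kJ/h
ΔT = Q/(ṁ·Cp) = 254880/(2570×2.22) = 44.673 K
T_out = -35.4 + 44.673 = 9.2735 °C

T_out = 9.27 °C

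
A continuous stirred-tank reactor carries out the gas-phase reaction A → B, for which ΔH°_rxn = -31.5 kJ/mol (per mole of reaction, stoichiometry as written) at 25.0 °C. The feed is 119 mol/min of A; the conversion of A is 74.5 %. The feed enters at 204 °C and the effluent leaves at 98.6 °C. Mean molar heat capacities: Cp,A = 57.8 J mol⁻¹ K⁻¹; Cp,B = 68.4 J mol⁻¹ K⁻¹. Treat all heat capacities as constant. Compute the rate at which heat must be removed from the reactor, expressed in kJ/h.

Q_out = 207000 kJ/h

Extent of reaction ξ = 0.745 × 119 = 88.655 mol/min
Reaction term: ξ·ΔH°_rxn = 88.655 × -31.5 = -2792.6 kJ/min
Sensible, feed 204→25 °C: -1231.2 kJ/min
Outlet flows (mol/min): A 30.345, B 88.655
Sensible, products 25→98.6 °C: 575.4 kJ/min
Q = ΔH = -3448.4 kJ/min = -57.474 kW
Heat removed = 206910 kJ/h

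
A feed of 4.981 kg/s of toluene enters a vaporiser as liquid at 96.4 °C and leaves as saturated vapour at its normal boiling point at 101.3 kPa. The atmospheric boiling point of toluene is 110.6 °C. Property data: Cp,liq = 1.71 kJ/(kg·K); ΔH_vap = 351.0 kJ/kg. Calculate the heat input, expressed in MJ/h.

liquid 96.4→110.6 °C: 24.282 kJ/kg
vaporisation at 110.6 °C: 351 kJ/kg
Δh = 24.282 + 351 = 375.28 kJ/kg
Q = ṁ·Δh = 4.981 kg/s × 375.28 kJ/kg = 1869.3 kJ/s
|Q| = 1869.3 kW = 6729.4 MJ/h

Q = 6730 MJ/h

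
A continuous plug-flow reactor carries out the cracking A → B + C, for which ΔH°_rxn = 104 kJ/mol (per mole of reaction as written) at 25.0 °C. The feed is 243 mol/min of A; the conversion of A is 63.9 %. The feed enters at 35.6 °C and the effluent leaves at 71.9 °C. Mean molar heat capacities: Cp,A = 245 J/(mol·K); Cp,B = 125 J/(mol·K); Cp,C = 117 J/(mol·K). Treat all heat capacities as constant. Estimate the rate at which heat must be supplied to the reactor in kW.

Extent of reaction ξ = 0.639 × 243 = 155.28 mol/min
Reaction term: ξ·ΔH°_rxn = 155.28 × 104 = 16149 kJ/min
Sensible, feed 35.6→25 °C: -631.07 kJ/min
Outlet flows (mol/min): A 87.723, B 155.28, C 155.28
Sensible, products 25→71.9 °C: 2770.3 kJ/min
Q = ΔH = 18288 kJ/min = 304.8 kW
Heat supplied = 304.8 kW

Q_in = 305 kW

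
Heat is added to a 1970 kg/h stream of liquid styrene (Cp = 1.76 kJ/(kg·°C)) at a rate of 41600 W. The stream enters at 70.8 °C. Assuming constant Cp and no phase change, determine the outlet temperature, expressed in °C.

T_out = 114 °C

Q = 41600 W = 149760 kJ/h
ΔT = Q/(ṁ·Cp) = 149760/(1970×1.76) = 43.193 K
T_out = 70.8 + 43.193 = 113.99 °C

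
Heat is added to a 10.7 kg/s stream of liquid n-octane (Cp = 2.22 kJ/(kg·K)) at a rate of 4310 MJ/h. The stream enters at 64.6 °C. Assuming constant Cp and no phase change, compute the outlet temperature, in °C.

Q = 4310 MJ/h = 1197.2 kJ/s
ΔT = Q/(ṁ·Cp) = 1197.2/(10.7×2.22) = 50.401 K
T_out = 64.6 + 50.401 = 115 °C

T_out = 115 °C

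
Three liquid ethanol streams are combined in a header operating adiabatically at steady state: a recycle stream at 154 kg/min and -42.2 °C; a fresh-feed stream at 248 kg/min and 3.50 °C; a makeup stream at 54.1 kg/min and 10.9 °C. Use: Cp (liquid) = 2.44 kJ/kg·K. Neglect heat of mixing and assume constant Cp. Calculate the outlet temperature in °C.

T_out = -11.1 °C

Energy balance with Q = 0: Σ ṁᵢCp,ᵢ(T_out − Tᵢ) = 0
T_out = Σ ṁᵢCp,ᵢTᵢ / Σ ṁᵢCp,ᵢ
      = -12300 / 1112.9 = -11.053 °C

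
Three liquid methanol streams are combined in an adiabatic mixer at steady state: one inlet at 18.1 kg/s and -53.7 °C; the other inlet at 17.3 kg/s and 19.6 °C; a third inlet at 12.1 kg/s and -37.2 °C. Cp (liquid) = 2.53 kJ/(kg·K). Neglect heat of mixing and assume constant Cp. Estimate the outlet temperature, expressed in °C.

T_out = -22.8 °C

Energy balance with Q = 0: Σ ṁᵢCp,ᵢ(T_out − Tᵢ) = 0
Σ ṁᵢCp,ᵢTᵢ = 18.1×2.53×-53.7 + 17.3×2.53×19.6 + 12.1×2.53×-37.2 = -2740
Σ ṁᵢCp,ᵢ = 18.1×2.53 + 17.3×2.53 + 12.1×2.53 = 120.17
T_out = -2740 / 120.17 = -22.8 °C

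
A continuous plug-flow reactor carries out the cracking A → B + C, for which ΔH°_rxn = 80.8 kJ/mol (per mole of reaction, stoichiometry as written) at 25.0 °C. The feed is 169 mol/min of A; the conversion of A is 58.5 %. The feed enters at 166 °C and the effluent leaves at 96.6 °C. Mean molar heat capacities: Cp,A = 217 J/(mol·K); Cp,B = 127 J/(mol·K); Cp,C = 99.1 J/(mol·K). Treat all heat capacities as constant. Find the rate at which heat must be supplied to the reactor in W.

Extent of reaction ξ = 0.585 × 169 = 98.865 mol/min
Reaction term: ξ·ΔH°_rxn = 98.865 × 80.8 = 7988.3 kJ/min
Sensible, feed 166→25 °C: -5170.9 kJ/min
Outlet flows (mol/min): A 70.135, B 98.865, C 98.865
Sensible, products 25→96.6 °C: 2690.2 kJ/min
Q = ΔH = 5507.6 kJ/min = 91.793 kW
Heat supplied = 91793 W

Q_in = 91800 W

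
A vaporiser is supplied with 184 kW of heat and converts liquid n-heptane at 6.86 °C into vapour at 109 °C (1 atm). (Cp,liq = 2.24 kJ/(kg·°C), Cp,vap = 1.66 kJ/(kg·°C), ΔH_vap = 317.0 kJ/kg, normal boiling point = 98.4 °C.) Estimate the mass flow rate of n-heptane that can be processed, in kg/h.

Δh = 2.24×(98.4−6.86) + 317.0 + 1.66×(109−98.4) = 539.65 kJ/kg
Q = 184 kW = 184 kJ/s = 662400 kJ/h
ṁ = Q/Δh = 662400 / 539.65 = 1227.5 kg/h

ṁ = 1230 kg/h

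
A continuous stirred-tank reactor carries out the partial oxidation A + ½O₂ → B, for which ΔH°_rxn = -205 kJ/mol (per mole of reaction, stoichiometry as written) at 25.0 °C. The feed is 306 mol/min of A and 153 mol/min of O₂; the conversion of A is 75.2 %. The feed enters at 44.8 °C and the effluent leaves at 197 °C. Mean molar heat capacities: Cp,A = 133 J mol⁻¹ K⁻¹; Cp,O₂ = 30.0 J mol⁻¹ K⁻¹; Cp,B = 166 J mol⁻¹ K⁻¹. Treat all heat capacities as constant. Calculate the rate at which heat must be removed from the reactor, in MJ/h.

Extent of reaction ξ = 0.752 × 306 = 230.11 mol/min
Reaction term: ξ·ΔH°_rxn = 230.11 × -205 = -47173 kJ/min
Sensible, feed 44.8→25 °C: -896.7 kJ/min
Outlet flows (mol/min): A 75.888, O₂ 37.944, B 230.11
Sensible, products 25→197 °C: 8502 kJ/min
Q = ΔH = -39568 kJ/min = -659.46 kW
Heat removed = 2374.1 MJ/h

Q_out = 2370 MJ/h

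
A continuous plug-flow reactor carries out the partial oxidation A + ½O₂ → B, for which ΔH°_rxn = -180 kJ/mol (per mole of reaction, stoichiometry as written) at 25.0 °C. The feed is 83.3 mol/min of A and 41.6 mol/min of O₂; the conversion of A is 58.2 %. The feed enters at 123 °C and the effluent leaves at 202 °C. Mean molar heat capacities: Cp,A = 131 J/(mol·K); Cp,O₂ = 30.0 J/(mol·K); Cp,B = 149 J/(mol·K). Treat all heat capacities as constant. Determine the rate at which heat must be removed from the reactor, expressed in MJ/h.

Q_out = 464 MJ/h

Extent of reaction ξ = 0.582 × 83.3 = 48.481 mol/min
Reaction term: ξ·ΔH°_rxn = 48.481 × -180 = -8726.5 kJ/min
Sensible, feed 123→25 °C: -1191.7 kJ/min
Outlet flows (mol/min): A 34.819, O₂ 17.36, B 48.481
Sensible, products 25→202 °C: 2178.1 kJ/min
Q = ΔH = -7740.1 kJ/min = -129 kW
Heat removed = 464.41 MJ/h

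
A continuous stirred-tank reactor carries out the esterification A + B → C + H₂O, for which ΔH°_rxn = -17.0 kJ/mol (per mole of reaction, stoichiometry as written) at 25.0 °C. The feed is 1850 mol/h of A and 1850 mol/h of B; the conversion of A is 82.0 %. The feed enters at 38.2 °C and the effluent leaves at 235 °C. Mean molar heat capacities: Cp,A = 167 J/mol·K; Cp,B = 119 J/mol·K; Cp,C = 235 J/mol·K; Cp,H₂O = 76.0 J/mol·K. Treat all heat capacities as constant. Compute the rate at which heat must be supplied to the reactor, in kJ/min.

Q_in = 1440 kJ/min

Extent of reaction ξ = 0.820 × 1850 = 1517 mol/h
Reaction term: ξ·ΔH°_rxn = 1517 × -17.0 = -25789 kJ/h
Sensible, feed 38.2→25 °C: -6984.1 kJ/h
Outlet flows (mol/h): A 333, B 333, C 1517, H₂O 1517
Sensible, products 25→235 °C: 119080 kJ/h
Q = ΔH = 86302 kJ/h = 23.973 kW
Heat supplied = 1438.4 kJ/min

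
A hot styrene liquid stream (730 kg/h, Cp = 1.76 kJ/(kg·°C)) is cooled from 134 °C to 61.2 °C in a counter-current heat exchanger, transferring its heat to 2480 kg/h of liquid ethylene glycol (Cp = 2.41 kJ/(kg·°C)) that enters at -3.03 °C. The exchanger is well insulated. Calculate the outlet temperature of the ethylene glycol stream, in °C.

T_c,out = 12.6 °C

Heat released by hot stream: Q = 730 × 1.76 × (134 − 61.2) = 93533 kJ/h
Energy balance on cold side (adiabatic exchanger): Q = ṁ_c·Cp_c·(T_c,out − T_c,in)
T_c,out = -3.03 + 93533/(2480 × 2.41) = 12.619 °C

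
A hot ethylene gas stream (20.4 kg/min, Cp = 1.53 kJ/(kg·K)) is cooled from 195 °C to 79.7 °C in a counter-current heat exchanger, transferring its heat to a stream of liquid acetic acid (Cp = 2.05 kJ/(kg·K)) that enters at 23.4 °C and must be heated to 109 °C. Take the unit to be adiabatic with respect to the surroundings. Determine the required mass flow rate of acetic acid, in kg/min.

Heat released by hot stream: Q = 20.4 × 1.53 × (195 − 79.7) = 3598.7 kJ/min
Energy balance on cold side (adiabatic exchanger): Q = ṁ_c·Cp_c·(T_c,out − T_c,in)
ṁ_c = 3598.7 / [2.05 × (109 − 23.4)] = 20.508 kg/min

ṁ_c = 20.5 kg/min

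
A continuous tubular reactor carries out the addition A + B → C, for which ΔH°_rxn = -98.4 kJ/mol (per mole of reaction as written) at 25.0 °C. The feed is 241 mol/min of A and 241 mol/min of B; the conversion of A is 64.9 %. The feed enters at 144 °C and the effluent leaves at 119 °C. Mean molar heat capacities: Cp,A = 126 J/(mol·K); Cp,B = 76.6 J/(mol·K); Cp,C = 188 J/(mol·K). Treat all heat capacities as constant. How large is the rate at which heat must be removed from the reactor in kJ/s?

Q_out = 280 kJ/s

Extent of reaction ξ = 0.649 × 241 = 156.41 mol/min
Reaction term: ξ·ΔH°_rxn = 156.41 × -98.4 = -15391 kJ/min
Sensible, feed 144→25 °C: -5810.4 kJ/min
Outlet flows (mol/min): A 84.591, B 84.591, C 156.41
Sensible, products 25→119 °C: 4375 kJ/min
Q = ΔH = -16826 kJ/min = -280.43 kW
Heat removed = 280.43 kJ/s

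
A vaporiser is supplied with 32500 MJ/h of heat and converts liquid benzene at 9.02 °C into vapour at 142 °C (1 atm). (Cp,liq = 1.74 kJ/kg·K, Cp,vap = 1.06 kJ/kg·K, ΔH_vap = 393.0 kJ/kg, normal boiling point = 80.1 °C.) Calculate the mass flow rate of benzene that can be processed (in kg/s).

Δh = 1.74×(80.1−9.02) + 393.0 + 1.06×(142−80.1) = 582.29 kJ/kg
Q = 32500 MJ/h = 9027.8 kJ/s = 9027.8 kJ/s
ṁ = Q/Δh = 9027.8 / 582.29 = 15.504 kg/s

ṁ = 15.5 kg/s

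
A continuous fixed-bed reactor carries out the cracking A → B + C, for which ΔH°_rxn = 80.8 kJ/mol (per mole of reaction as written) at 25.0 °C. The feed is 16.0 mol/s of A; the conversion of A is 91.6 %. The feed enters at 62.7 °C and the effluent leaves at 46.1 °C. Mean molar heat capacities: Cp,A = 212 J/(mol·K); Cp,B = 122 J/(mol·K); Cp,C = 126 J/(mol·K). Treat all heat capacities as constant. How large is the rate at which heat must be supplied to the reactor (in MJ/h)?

Extent of reaction ξ = 0.916 × 16.0 = 14.656 mol/s
Reaction term: ξ·ΔH°_rxn = 14.656 × 80.8 = 1184.2 kJ/s
Sensible, feed 62.7→25 °C: -127.88 kJ/s
Outlet flows (mol/s): A 1.344, B 14.656, C 14.656
Sensible, products 25→46.1 °C: 82.704 kJ/s
Q = ΔH = 1139 kJ/s = 1139 kW
Heat supplied = 4100.5 MJ/h

Q_in = 4100 MJ/h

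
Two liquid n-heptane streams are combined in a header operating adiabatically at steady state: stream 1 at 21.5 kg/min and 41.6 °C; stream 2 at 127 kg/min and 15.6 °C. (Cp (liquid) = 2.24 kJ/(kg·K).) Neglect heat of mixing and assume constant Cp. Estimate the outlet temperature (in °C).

T_out = 19.4 °C

No heat crosses the boundary, so H_out = H_in.
Σ ṁᵢCp,ᵢTᵢ = 21.5×2.24×41.6 + 127×2.24×15.6 = 6441.3
Σ ṁᵢCp,ᵢ = 21.5×2.24 + 127×2.24 = 332.64
T_out = 6441.3 / 332.64 = 19.364 °C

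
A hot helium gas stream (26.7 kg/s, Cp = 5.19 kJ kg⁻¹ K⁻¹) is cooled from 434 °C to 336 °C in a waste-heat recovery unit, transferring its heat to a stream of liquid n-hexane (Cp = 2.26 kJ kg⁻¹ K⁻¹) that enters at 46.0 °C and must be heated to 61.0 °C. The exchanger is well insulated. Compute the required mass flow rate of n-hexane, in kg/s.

ṁ_c = 401 kg/s

Heat released by hot stream: Q = 26.7 × 5.19 × (434 − 336) = 13580 kJ/s
Energy balance on cold side (adiabatic exchanger): Q = ṁ_c·Cp_c·(T_c,out − T_c,in)
ṁ_c = 13580 / [2.26 × (61.0 − 46.0)] = 400.59 kg/s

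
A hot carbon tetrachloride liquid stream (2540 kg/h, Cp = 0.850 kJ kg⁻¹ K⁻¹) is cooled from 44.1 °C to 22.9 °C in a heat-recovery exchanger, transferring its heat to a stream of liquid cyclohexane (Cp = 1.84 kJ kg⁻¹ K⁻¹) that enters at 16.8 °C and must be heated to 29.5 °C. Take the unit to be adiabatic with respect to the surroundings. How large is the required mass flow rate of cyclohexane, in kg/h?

ṁ_c = 1960 kg/h

Heat released by hot stream: Q = 2540 × 0.850 × (44.1 − 22.9) = 45771 kJ/h
Energy balance on cold side (adiabatic exchanger): Q = ṁ_c·Cp_c·(T_c,out − T_c,in)
ṁ_c = 45771 / [1.84 × (29.5 − 16.8)] = 1958.7 kg/h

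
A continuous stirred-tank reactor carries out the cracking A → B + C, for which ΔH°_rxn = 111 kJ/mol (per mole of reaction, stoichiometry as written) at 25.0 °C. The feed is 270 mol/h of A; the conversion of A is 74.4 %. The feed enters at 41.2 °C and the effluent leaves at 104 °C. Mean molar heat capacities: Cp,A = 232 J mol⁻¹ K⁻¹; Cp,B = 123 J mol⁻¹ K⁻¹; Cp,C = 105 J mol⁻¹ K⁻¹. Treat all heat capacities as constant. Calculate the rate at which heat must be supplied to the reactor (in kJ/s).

Q_in = 7.27 kJ/s

Extent of reaction ξ = 0.744 × 270 = 200.88 mol/h
Reaction term: ξ·ΔH°_rxn = 200.88 × 111 = 22298 kJ/h
Sensible, feed 41.2→25 °C: -1014.8 kJ/h
Outlet flows (mol/h): A 69.12, B 200.88, C 200.88
Sensible, products 25→104 °C: 4885.1 kJ/h
Q = ΔH = 26168 kJ/h = 7.2689 kW
Heat supplied = 7.2689 kJ/s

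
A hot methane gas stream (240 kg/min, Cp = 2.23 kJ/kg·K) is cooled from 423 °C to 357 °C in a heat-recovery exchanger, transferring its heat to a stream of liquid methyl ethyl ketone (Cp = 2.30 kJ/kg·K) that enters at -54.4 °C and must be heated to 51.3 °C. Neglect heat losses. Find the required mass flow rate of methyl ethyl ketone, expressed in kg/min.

Heat released by hot stream: Q = 240 × 2.23 × (423 − 357) = 35323 kJ/min
Energy balance on cold side (adiabatic exchanger): Q = ṁ_c·Cp_c·(T_c,out − T_c,in)
ṁ_c = 35323 / [2.30 × (51.3 − -54.4)] = 145.3 kg/min

ṁ_c = 145 kg/min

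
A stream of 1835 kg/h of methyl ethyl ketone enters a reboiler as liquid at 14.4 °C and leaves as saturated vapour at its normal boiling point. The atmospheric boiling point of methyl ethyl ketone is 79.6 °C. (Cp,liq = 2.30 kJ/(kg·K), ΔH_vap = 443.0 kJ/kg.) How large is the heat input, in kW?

liquid 14.4→79.6 °C: 149.96 kJ/kg
vaporisation at 79.6 °C: 443 kJ/kg
Δh = 149.96 + 443 = 592.96 kJ/kg
Q = ṁ·Δh = 1835 kg/h × 592.96 kJ/kg = 1.0881e+06 kJ/h
|Q| = 302.24 kW

Q = 302 kW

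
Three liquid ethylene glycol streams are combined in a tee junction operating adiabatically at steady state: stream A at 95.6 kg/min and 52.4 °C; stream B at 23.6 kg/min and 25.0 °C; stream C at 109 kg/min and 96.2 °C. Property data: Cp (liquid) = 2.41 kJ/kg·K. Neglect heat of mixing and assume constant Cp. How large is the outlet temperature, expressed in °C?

T_out = 70.5 °C

Energy balance with Q = 0: Σ ṁᵢCp,ᵢ(T_out − Tᵢ) = 0
T_out = Σ ṁᵢCp,ᵢTᵢ / Σ ṁᵢCp,ᵢ
      = 38765 / 549.96 = 70.487 °C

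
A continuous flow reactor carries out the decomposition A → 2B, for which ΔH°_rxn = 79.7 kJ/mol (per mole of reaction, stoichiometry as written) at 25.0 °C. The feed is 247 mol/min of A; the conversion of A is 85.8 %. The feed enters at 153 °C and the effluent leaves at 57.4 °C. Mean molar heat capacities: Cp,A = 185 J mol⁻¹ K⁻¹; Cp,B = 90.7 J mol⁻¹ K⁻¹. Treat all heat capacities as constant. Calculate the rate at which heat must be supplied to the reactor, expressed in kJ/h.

Q_in = 750000 kJ/h

Extent of reaction ξ = 0.858 × 247 = 211.93 mol/min
Reaction term: ξ·ΔH°_rxn = 211.93 × 79.7 = 16891 kJ/min
Sensible, feed 153→25 °C: -5849 kJ/min
Outlet flows (mol/min): A 35.074, B 423.85
Sensible, products 25→57.4 °C: 1455.8 kJ/min
Q = ΔH = 12497 kJ/min = 208.29 kW
Heat supplied = 749840 kJ/h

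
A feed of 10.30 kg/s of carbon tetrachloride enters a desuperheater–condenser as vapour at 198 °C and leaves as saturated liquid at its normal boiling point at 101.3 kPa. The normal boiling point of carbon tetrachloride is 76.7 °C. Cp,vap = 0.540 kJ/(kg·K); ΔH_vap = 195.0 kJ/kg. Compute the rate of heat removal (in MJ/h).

Q_c = 9660 MJ/h

vapour 198→76.7 °C: -65.502 kJ/kg
condensation at 76.7 °C: -195 kJ/kg
Δh = -65.502 + -195 = -260.5 kJ/kg
Q = ṁ·Δh = 10.30 kg/s × -260.5 kJ/kg = -2683.2 kJ/s
|Q| = 2683.2 kW = 9659.4 MJ/h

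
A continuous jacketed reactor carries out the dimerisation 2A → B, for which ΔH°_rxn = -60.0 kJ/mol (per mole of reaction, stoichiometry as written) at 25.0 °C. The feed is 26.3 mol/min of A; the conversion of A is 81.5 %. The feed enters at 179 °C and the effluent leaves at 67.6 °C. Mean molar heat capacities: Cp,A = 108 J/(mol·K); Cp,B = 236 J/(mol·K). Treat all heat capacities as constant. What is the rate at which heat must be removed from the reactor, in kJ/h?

Q_out = 57000 kJ/h

Extent of reaction ξ = 0.815 × 26.3 / 2 = 10.717 mol/min
Reaction term: ξ·ΔH°_rxn = 10.717 × -60.0 = -643.03 kJ/min
Sensible, feed 179→25 °C: -437.42 kJ/min
Outlet flows (mol/min): A 4.8655, B 10.717
Sensible, products 25→67.6 °C: 130.13 kJ/min
Q = ΔH = -950.32 kJ/min = -15.839 kW
Heat removed = 57019 kJ/h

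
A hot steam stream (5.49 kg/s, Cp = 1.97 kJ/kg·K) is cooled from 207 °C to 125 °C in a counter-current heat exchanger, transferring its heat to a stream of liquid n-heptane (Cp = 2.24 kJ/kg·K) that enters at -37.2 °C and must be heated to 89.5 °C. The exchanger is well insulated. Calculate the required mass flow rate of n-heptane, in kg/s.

ṁ_c = 3.12 kg/s

Heat released by hot stream: Q = 5.49 × 1.97 × (207 − 125) = 886.85 kJ/s
Energy balance on cold side (adiabatic exchanger): Q = ṁ_c·Cp_c·(T_c,out − T_c,in)
ṁ_c = 886.85 / [2.24 × (89.5 − -37.2)] = 3.1248 kg/s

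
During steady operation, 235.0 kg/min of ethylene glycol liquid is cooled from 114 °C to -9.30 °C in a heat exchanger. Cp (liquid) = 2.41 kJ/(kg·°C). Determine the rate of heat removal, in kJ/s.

Q = ṁ·Cp·ΔT = 235.0 × 2.41 × (-9.30 − 114) = -69831 kJ/min
Converting: 69831 / 60 s = 1163.8 kW

Q_c = 1160 kJ/s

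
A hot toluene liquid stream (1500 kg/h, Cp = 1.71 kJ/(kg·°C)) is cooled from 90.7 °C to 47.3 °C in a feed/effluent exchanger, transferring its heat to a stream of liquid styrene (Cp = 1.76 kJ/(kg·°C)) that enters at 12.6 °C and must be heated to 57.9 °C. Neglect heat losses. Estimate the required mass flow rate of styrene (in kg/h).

ṁ_c = 1400 kg/h

Heat released by hot stream: Q = 1500 × 1.71 × (90.7 − 47.3) = 111320 kJ/h
Energy balance on cold side (adiabatic exchanger): Q = ṁ_c·Cp_c·(T_c,out − T_c,in)
ṁ_c = 111320 / [1.76 × (57.9 − 12.6)] = 1396.3 kg/h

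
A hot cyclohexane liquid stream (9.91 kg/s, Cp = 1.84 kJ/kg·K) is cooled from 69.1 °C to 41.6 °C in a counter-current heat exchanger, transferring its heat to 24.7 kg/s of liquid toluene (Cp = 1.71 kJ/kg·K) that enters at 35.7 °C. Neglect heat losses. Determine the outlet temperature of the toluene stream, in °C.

T_c,out = 47.6 °C

Heat released by hot stream: Q = 9.91 × 1.84 × (69.1 − 41.6) = 501.45 kJ/s
Energy balance on cold side (adiabatic exchanger): Q = ṁ_c·Cp_c·(T_c,out − T_c,in)
T_c,out = 35.7 + 501.45/(24.7 × 1.71) = 47.572 °C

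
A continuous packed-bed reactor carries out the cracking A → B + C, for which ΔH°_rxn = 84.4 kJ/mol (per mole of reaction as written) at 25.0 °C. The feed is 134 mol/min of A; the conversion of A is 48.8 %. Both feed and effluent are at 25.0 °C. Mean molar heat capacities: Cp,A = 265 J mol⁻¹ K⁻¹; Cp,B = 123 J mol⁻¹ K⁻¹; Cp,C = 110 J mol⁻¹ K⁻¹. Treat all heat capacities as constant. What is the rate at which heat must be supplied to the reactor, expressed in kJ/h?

Extent of reaction ξ = 0.488 × 134 = 65.392 mol/min
Reaction term: ξ·ΔH°_rxn = 65.392 × 84.4 = 5519.1 kJ/min
Q = ΔH = 5519.1 kJ/min = 91.985 kW
Heat supplied = 331150 kJ/h

Q_in = 331000 kJ/h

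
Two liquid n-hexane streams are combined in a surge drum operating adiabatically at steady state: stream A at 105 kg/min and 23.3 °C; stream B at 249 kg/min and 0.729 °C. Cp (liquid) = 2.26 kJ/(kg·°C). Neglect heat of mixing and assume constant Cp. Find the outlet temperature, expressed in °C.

T_out = 7.42 °C

Energy balance with Q = 0: Σ ṁᵢCp,ᵢ(T_out − Tᵢ) = 0
Σ ṁᵢCp,ᵢTᵢ = 105×2.26×23.3 + 249×2.26×0.729 = 5939.3
Σ ṁᵢCp,ᵢ = 105×2.26 + 249×2.26 = 800.04
T_out = 5939.3 / 800.04 = 7.4238 °C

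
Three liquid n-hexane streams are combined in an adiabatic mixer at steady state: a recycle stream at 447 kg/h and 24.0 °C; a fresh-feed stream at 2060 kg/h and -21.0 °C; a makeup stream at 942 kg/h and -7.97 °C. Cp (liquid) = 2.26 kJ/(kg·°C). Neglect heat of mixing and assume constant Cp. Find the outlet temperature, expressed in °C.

T_out = -11.6 °C

Adiabatic, steady state ⇒ Σ ṁᵢCp,ᵢ(T_out − Tᵢ) = 0
T_out = Σ ṁᵢCp,ᵢTᵢ / Σ ṁᵢCp,ᵢ
      = -90490 / 7794.7 = -11.609 °C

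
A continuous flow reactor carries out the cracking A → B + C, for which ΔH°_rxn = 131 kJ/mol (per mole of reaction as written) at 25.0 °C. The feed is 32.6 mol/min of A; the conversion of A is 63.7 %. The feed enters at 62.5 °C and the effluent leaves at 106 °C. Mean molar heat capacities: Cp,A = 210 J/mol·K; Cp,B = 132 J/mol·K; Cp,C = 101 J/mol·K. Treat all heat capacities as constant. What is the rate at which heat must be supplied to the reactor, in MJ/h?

Q_in = 183 MJ/h

Extent of reaction ξ = 0.637 × 32.6 = 20.766 mol/min
Reaction term: ξ·ΔH°_rxn = 20.766 × 131 = 2720.4 kJ/min
Sensible, feed 62.5→25 °C: -256.73 kJ/min
Outlet flows (mol/min): A 11.834, B 20.766, C 20.766
Sensible, products 25→106 °C: 593.21 kJ/min
Q = ΔH = 3056.9 kJ/min = 50.948 kW
Heat supplied = 183.41 MJ/h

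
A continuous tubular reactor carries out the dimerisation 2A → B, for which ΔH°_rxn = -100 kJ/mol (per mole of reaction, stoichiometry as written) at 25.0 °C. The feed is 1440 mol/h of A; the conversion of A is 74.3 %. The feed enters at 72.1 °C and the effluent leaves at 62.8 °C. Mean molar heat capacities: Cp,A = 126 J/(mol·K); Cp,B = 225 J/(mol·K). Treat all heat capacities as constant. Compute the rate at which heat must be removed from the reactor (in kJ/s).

Extent of reaction ξ = 0.743 × 1440 / 2 = 534.96 mol/h
Reaction term: ξ·ΔH°_rxn = 534.96 × -100 = -53496 kJ/h
Sensible, feed 72.1→25 °C: -8545.8 kJ/h
Outlet flows (mol/h): A 370.08, B 534.96
Sensible, products 25→62.8 °C: 6312.5 kJ/h
Q = ΔH = -55729 kJ/h = -15.48 kW
Heat removed = 15.48 kJ/s

Q_out = 15.5 kJ/s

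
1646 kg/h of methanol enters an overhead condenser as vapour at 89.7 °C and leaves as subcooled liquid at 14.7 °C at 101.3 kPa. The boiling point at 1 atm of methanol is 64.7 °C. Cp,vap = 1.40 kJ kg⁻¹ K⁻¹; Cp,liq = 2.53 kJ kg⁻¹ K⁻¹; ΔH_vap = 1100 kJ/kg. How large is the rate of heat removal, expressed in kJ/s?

Q_c = 577 kJ/s

vapour 89.7→64.7 °C: -35 kJ/kg
condensation at 64.7 °C: -1100 kJ/kg
liquid 64.7→14.7 °C: -126.5 kJ/kg
Δh = -35 + -1100 + -126.5 = -1261.5 kJ/kg
Q = ṁ·Δh = 1646 kg/h × -1261.5 kJ/kg = -2.0764e+06 kJ/h
|Q| = 576.79 kW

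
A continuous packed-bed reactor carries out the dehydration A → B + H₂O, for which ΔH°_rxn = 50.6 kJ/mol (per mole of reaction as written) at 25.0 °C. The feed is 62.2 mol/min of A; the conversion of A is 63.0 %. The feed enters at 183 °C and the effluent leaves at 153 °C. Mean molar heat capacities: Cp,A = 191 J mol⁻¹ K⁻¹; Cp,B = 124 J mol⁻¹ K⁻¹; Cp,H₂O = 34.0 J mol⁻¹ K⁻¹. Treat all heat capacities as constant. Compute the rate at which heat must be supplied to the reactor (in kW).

Q_in = 24.3 kW

Extent of reaction ξ = 0.630 × 62.2 = 39.186 mol/min
Reaction term: ξ·ΔH°_rxn = 39.186 × 50.6 = 1982.8 kJ/min
Sensible, feed 183→25 °C: -1877.1 kJ/min
Outlet flows (mol/min): A 23.014, B 39.186, H₂O 39.186
Sensible, products 25→153 °C: 1355.1 kJ/min
Q = ΔH = 1460.9 kJ/min = 24.348 kW
Heat supplied = 24.348 kW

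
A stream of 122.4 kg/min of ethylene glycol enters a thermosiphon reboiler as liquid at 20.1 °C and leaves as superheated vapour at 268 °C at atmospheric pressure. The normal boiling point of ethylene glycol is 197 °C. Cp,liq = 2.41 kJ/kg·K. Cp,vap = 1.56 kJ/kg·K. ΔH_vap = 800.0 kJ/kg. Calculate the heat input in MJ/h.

Q = 9820 MJ/h

liquid 20.1→197 °C: 426.33 kJ/kg
vaporisation at 197 °C: 800 kJ/kg
vapour 197→268 °C: 110.76 kJ/kg
Δh = 426.33 + 800 + 110.76 = 1337.1 kJ/kg
Q = ṁ·Δh = 122.4 kg/min × 1337.1 kJ/kg = 163660 kJ/min
|Q| = 2727.7 kW = 9819.6 MJ/h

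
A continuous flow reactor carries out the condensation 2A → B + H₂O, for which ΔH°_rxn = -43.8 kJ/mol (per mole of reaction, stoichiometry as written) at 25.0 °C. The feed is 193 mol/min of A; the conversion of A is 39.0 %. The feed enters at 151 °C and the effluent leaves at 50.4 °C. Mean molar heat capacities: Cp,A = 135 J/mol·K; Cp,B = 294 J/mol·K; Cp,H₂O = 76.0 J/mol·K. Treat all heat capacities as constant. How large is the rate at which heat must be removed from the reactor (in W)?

Q_out = 69600 W

Extent of reaction ξ = 0.390 × 193 / 2 = 37.635 mol/min
Reaction term: ξ·ΔH°_rxn = 37.635 × -43.8 = -1648.4 kJ/min
Sensible, feed 151→25 °C: -3282.9 kJ/min
Outlet flows (mol/min): A 117.73, B 37.635, H₂O 37.635
Sensible, products 25→50.4 °C: 757.39 kJ/min
Q = ΔH = -4174 kJ/min = -69.566 kW
Heat removed = 69566 W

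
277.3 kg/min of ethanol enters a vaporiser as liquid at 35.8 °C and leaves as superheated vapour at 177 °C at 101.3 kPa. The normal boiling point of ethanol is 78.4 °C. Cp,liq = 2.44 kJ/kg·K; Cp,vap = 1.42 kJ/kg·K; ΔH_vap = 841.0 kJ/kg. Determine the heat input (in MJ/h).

liquid 35.8→78.4 °C: 103.94 kJ/kg
vaporisation at 78.4 °C: 841 kJ/kg
vapour 78.4→177 °C: 140.01 kJ/kg
Δh = 103.94 + 841 + 140.01 = 1085 kJ/kg
Q = ṁ·Δh = 277.3 kg/min × 1085 kJ/kg = 300860 kJ/min
|Q| = 5014.3 kW = 18051 MJ/h

Q = 18100 MJ/h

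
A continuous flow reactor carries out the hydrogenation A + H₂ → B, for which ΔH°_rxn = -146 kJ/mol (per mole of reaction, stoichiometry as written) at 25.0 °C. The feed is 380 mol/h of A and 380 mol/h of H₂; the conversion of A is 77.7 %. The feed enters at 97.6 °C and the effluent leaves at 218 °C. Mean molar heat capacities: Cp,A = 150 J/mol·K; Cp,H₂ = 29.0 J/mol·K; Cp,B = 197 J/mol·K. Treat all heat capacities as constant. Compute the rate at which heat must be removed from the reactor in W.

Extent of reaction ξ = 0.777 × 380 = 295.26 mol/h
Reaction term: ξ·ΔH°_rxn = 295.26 × -146 = -43108 kJ/h
Sensible, feed 97.6→25 °C: -4938.3 kJ/h
Outlet flows (mol/h): A 84.74, H₂ 84.74, B 295.26
Sensible, products 25→218 °C: 14154 kJ/h
Q = ΔH = -33893 kJ/h = -9.4146 kW
Heat removed = 9414.6 W

Q_out = 9410 W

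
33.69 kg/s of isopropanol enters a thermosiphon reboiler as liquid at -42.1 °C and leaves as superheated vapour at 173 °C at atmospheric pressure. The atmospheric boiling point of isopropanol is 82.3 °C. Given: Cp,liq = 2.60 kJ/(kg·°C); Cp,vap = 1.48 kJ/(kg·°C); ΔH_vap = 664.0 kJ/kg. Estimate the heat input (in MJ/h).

liquid -42.1→82.3 °C: 323.44 kJ/kg
vaporisation at 82.3 °C: 664 kJ/kg
vapour 82.3→173 °C: 134.24 kJ/kg
Δh = 323.44 + 664 + 134.24 = 1121.7 kJ/kg
Q = ṁ·Δh = 33.69 kg/s × 1121.7 kJ/kg = 37789 kJ/s
|Q| = 37789 kW = 136040 MJ/h

Q = 136000 MJ/h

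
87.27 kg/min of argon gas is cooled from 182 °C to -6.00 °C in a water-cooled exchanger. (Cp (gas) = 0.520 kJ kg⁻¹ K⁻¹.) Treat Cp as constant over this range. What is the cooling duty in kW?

Q_c = 142 kW

Q = ṁ·Cp·ΔT = 87.27 × 0.520 × (-6.00 − 182) = -8531.5 kJ/min
Converting: 8531.5 / 60 s = 142.19 kW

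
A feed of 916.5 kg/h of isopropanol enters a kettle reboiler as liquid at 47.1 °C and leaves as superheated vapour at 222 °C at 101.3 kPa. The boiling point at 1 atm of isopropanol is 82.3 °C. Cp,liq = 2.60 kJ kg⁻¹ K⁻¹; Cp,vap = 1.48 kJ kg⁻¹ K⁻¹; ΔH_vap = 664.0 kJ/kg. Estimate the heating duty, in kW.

liquid 47.1→82.3 °C: 91.52 kJ/kg
vaporisation at 82.3 °C: 664 kJ/kg
vapour 82.3→222 °C: 206.76 kJ/kg
Δh = 91.52 + 664 + 206.76 = 962.28 kJ/kg
Q = ṁ·Δh = 916.5 kg/h × 962.28 kJ/kg = 881930 kJ/h
|Q| = 244.98 kW

Q = 245 kW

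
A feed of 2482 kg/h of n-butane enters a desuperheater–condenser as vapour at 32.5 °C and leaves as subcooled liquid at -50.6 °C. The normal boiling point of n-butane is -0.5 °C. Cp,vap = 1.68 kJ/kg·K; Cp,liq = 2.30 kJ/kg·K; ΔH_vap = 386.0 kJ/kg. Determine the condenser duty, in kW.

vapour 32.5→-0.5 °C: -55.44 kJ/kg
condensation at -0.5 °C: -386 kJ/kg
liquid -0.5→-50.6 °C: -115.23 kJ/kg
Δh = -55.44 + -386 + -115.23 = -556.67 kJ/kg
Q = ṁ·Δh = 2482 kg/h × -556.67 kJ/kg = -1.3817e+06 kJ/h
|Q| = 383.79 kW

Q_c = 384 kW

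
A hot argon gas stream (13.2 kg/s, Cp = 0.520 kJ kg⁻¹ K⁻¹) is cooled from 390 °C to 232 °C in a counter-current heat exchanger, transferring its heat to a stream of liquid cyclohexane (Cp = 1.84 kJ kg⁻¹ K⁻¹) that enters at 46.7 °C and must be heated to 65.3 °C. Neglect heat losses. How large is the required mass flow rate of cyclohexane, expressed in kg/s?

Heat released by hot stream: Q = 13.2 × 0.520 × (390 − 232) = 1084.5 kJ/s
Energy balance on cold side (adiabatic exchanger): Q = ṁ_c·Cp_c·(T_c,out − T_c,in)
ṁ_c = 1084.5 / [1.84 × (65.3 − 46.7)] = 31.689 kg/s

ṁ_c = 31.7 kg/s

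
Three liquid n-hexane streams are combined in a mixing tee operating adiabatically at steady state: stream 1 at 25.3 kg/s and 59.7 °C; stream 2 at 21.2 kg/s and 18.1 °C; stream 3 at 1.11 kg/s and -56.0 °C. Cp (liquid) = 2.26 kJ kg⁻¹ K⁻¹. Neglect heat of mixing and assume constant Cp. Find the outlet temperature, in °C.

Energy balance with Q = 0: Σ ṁᵢCp,ᵢ(T_out − Tᵢ) = 0
T_out = Σ ṁᵢCp,ᵢTᵢ / Σ ṁᵢCp,ᵢ
      = 4140.3 / 107.6 = 38.479 °C

T_out = 38.5 °C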